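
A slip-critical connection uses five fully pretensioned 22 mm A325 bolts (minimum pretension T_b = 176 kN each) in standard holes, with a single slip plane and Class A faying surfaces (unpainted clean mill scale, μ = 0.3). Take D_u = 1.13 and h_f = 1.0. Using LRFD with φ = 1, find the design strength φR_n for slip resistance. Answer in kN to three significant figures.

298 kN

R_n = μ · D_u · h_f · T_b · n_s · n_b = 0.3 × 1.13 × 1.0 × 176 × 1 × 5 = 298.3 kN.
Design strength φR_n = 1 × 298.3 = 298 kN.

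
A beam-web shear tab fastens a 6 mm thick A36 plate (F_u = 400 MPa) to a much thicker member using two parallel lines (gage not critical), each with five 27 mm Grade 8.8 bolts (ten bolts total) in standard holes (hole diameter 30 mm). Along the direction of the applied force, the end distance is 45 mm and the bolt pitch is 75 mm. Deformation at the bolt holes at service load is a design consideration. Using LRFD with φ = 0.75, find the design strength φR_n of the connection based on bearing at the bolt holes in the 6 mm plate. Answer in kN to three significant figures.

907 kN

Per bolt r_n = 1.2 l_c t F_u ≤ 2.4 d t F_u; upper limit = 2.4 × 27 × 6 × 400 / 1000 = 155.5 kN.
Edge bolt: l_c = 45 − 30/2 = 30 mm → 1.2 × 30 × 6 × 400 / 1000 = 86.4 → r_n = 86.4 kN.
Interior bolts: l_c = 75 − 30 = 45 mm → 1.2 × 45 × 6 × 400 / 1000 = 129.6 → r_n = 129.6 kN.
R_n = 2 × 86.4 + 8 × 129.6 = 1210 kN.
Design strength φR_n = 0.75 × 1210 = 907 kN.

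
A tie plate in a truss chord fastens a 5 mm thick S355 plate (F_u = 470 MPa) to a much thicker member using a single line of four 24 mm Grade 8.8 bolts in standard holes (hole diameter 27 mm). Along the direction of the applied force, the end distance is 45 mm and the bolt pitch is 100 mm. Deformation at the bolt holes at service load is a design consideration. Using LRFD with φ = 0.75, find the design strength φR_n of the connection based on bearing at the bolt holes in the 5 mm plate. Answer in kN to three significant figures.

371 kN

Per bolt r_n = 1.2 l_c t F_u ≤ 2.4 d t F_u; upper limit = 2.4 × 24 × 5 × 470 / 1000 = 135.4 kN.
Edge bolt: l_c = 45 − 27/2 = 31.5 mm → 1.2 × 31.5 × 5 × 470 / 1000 = 88.83 → r_n = 88.83 kN.
Interior bolts: l_c = 100 − 27 = 73 mm → 1.2 × 73 × 5 × 470 / 1000 = 205.9 → r_n = 135.4 kN.
R_n = 1 × 88.83 + 3 × 135.4 = 494.9 kN.
Design strength φR_n = 0.75 × 494.9 = 371 kN.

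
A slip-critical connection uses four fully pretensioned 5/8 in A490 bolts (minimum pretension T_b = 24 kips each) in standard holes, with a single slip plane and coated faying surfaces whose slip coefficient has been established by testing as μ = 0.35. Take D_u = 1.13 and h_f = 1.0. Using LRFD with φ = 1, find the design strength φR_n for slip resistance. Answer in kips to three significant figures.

38 kips

R_n = μ · D_u · h_f · T_b · n_s · n_b = 0.35 × 1.13 × 1.0 × 24 × 1 × 4 = 37.97 kips.
Design strength φR_n = 1 × 37.97 = 38 kips.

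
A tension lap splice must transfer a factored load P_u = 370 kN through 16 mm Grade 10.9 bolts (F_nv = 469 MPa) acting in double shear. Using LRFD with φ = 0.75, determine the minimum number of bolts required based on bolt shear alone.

3 bolts

A_b = π·16²/4 = 201.1 mm².
Per-bolt design strength φR_n = 0.75 × 469 × 201.1 × 2 / 1000 = 141.4 kN.
n ≥ 370 / 141.4 = 2.616 → use 3 bolts.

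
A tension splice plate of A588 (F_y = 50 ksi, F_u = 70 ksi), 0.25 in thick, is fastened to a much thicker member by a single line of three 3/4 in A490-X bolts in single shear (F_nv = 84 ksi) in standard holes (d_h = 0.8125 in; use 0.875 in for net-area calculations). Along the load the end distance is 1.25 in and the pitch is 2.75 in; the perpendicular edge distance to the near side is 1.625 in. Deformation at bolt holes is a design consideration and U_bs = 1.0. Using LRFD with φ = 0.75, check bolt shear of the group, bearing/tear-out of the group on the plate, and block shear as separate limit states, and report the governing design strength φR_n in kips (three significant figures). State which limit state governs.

51.5 kips (block shear governs)

Bolt shear: A_b = π·0.75²/4 = 0.4418 in²; R_n = 84 × 0.4418 × 3 × 1 = 111.3 kips → 0.75 × 111.3 = 83.5 kips.
Bearing: edge l_c = 0.8438, r_n = 17.72 kips; interior l_c = 1.938, r_n = 31.5 kips; R_n = 17.72 + 2·31.5 = 80.72 kips → 60.5 kips.
Block shear: A_gv = 1.688, A_nv = 1.141, A_nt = 0.2969 in²; R_n = min(0.6F_uA_nv, 0.6F_yA_gv) + U_bs·F_u·A_nt = 68.69 kips → 51.5 kips.
Block shear governs: 51.5 kips.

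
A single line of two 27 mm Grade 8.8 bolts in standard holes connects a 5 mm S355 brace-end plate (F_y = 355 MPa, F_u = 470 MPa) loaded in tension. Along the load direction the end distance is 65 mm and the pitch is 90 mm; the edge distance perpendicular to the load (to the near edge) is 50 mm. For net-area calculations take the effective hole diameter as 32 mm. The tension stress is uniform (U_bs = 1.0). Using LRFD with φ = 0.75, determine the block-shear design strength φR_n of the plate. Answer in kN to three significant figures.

173 kN

Shear plane L_v = 65 + 1·90 = 155 mm; A_gv = 155 × 5 = 775 mm².
A_nv = (155 − 1.5·32) × 5 = 535 mm².
A_nt = (50 − 0.5·32) × 5 = 170 mm².
0.6 F_u A_nv = 150.9 kN; 0.6 F_y A_gv = 165.1 kN → shear rupture governs the shear term.
R_n = 150.9 + 1.0 × 470 × 170 / 1000 = 230.8 kN.
Design strength φR_n = 0.75 × 230.8 = 173 kN.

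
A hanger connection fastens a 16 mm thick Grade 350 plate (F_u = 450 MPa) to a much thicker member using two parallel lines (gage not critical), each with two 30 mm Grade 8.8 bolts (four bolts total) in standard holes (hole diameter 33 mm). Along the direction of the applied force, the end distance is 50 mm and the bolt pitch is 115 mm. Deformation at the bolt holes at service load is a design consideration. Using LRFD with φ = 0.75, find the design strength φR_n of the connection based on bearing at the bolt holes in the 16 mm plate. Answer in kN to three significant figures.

1210 kN

Per bolt r_n = 1.2 l_c t F_u ≤ 2.4 d t F_u; upper limit = 2.4 × 30 × 16 × 450 / 1000 = 518.4 kN.
Edge bolt: l_c = 50 − 33/2 = 33.5 mm → 1.2 × 33.5 × 16 × 450 / 1000 = 289.4 → r_n = 289.4 kN.
Interior bolts: l_c = 115 − 33 = 82 mm → 1.2 × 82 × 16 × 450 / 1000 = 708.5 → r_n = 518.4 kN.
R_n = 2 × 289.4 + 2 × 518.4 = 1616 kN.
Design strength φR_n = 0.75 × 1616 = 1210 kN.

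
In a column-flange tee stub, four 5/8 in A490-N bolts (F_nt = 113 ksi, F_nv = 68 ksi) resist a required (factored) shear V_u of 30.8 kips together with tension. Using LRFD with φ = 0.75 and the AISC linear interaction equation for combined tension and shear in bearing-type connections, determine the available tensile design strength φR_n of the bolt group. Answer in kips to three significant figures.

A_b = π·0.625²/4 = 0.3068 in²; f_rv = 30.8 / (4 × 0.3068) = 25.1 ksi.
F'_nt = 1.3 F_nt − (F_nt / φF_nv) f_rv = 1.3·113 − (113/(0.75·68))·25.1 = 91.29 ksi, capped at F_nt → F'_nt = 91.29 ksi.
R_n = F'_nt · A_b · n = 91.29 × 0.3068 × 4 = 112 kips.
Design strength φR_n = 0.75 × 112 = 84 kips.

84 kips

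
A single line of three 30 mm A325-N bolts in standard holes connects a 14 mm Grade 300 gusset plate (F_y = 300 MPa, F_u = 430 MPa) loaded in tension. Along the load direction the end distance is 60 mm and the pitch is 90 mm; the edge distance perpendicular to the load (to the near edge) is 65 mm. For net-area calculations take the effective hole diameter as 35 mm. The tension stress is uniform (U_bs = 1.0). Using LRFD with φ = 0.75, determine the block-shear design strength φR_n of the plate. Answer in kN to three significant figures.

Shear plane L_v = 60 + 2·90 = 240 mm; A_gv = 240 × 14 = 3360 mm².
A_nv = (240 − 2.5·35) × 14 = 2135 mm².
A_nt = (65 − 0.5·35) × 14 = 665 mm².
0.6 F_u A_nv = 550.8 kN; 0.6 F_y A_gv = 604.8 kN → shear rupture governs the shear term.
R_n = 550.8 + 1.0 × 430 × 665 / 1000 = 836.8 kN.
Design strength φR_n = 0.75 × 836.8 = 628 kN.

628 kN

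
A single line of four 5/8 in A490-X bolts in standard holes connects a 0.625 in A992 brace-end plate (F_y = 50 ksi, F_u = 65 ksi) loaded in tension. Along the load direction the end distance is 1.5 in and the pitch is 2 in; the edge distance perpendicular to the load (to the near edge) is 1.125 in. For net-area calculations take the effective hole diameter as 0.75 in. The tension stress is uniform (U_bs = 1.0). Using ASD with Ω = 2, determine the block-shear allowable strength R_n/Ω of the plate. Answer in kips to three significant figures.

Shear plane L_v = 1.5 + 3·2 = 7.5 in; A_gv = 7.5 × 0.625 = 4.688 in².
A_nv = (7.5 − 3.5·0.75) × 0.625 = 3.047 in².
A_nt = (1.125 − 0.5·0.75) × 0.625 = 0.4688 in².
0.6 F_u A_nv = 118.8 kips; 0.6 F_y A_gv = 140.6 kips → shear rupture governs the shear term.
R_n = 118.8 + 1.0 × 65 × 0.4688 = 149.3 kips.
Allowable strength R_n/Ω = 149.3 / 2 = 74.6 kips.

74.6 kips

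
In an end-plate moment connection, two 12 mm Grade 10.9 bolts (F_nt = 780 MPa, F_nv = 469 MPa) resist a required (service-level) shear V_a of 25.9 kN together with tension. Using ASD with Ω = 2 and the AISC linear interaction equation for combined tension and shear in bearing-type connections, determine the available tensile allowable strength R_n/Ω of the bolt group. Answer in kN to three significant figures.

A_b = π·12²/4 = 113.1 mm²; f_rv = 25.9 × 1000 / (2 × 113.1) = 114.5 MPa.
F'_nt = 1.3 F_nt − (Ω F_nt / F_nv) f_rv = 1.3·780 − (2·780/469)·114.5 = 633.1 MPa, capped at F_nt → F'_nt = 633.1 MPa.
R_n = F'_nt · A_b · n = 633.1 × 113.1 × 2 / 1000 = 143.2 kN.
Allowable strength R_n/Ω = 143.2 / 2 = 71.6 kN.

71.6 kN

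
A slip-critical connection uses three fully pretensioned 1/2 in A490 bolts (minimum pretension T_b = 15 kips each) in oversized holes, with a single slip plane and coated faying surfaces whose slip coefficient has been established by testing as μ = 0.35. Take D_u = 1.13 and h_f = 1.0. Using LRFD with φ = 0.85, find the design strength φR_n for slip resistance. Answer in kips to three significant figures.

15.1 kips

R_n = μ · D_u · h_f · T_b · n_s · n_b = 0.35 × 1.13 × 1.0 × 15 × 1 × 3 = 17.8 kips.
Design strength φR_n = 0.85 × 17.8 = 15.1 kips.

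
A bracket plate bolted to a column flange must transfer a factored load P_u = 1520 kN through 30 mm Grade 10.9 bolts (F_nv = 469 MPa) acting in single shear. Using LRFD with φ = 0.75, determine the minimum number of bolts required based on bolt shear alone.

A_b = π·30²/4 = 706.9 mm².
Per-bolt design strength φR_n = 0.75 × 469 × 706.9 × 1 / 1000 = 248.6 kN.
n ≥ 1520 / 248.6 = 6.113 → use 7 bolts.

7 bolts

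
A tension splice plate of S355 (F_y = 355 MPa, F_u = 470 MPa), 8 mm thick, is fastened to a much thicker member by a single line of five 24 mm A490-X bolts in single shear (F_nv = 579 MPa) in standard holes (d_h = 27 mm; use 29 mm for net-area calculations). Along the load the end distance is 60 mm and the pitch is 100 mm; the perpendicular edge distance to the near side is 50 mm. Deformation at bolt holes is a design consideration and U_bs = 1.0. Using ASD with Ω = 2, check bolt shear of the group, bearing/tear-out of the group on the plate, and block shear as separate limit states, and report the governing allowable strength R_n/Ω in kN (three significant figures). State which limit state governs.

438 kN (block shear governs)

Bolt shear: A_b = π·24²/4 = 452.4 mm²; R_n = 579 × 452.4 × 5 × 1 / 1000 = 1310 kN → 1310 / 2 = 655 kN.
Bearing: edge l_c = 46.5, r_n = 209.8 kN; interior l_c = 73, r_n = 216.6 kN; R_n = 209.8 + 4·216.6 = 1076 kN → 538 kN.
Block shear: A_gv = 3680, A_nv = 2636, A_nt = 284 mm²; R_n = min(0.6F_uA_nv, 0.6F_yA_gv) + U_bs·F_u·A_nt = 876.8 kN → 438 kN.
Block shear governs: 438 kN.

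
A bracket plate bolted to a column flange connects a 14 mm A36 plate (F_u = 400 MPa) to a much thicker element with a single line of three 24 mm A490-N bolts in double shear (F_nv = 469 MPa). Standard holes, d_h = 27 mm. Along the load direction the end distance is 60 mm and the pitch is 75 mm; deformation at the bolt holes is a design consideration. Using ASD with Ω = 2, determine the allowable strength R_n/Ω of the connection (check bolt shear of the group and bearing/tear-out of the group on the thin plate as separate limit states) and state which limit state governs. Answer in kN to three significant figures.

Bolt shear: A_b = π·24²/4 = 452.4 mm²; R_n = 469 × 452.4 × 3 × 2 / 1000 = 1273 kN → 1273 / 2 = 637 kN.
Bearing (1.2 l_c t F_u ≤ 2.4 d t F_u): upper limit = 2.4·24·14·400 / 1000 = 322.6 kN.
  Edge l_c = 60 − 27/2 = 46.5 → r_n = 312.5 kN; interior l_c = 75 − 27 = 48 → r_n = 322.6 kN.
  R_n,bearing = 1·312.5 + 2·322.6 = 957.6 kN → 957.6 / 2 = 479 kN.
Bearing governs: 479 kN.

479 kN (bearing governs)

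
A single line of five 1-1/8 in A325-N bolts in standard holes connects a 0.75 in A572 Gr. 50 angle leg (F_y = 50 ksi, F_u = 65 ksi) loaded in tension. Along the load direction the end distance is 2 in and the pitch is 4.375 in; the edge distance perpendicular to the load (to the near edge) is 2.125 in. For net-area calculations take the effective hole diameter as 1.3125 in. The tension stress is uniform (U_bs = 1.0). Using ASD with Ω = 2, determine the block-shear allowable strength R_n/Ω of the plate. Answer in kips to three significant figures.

Shear plane L_v = 2 + 4·4.375 = 19.5 in; A_gv = 19.5 × 0.75 = 14.62 in².
A_nv = (19.5 − 4.5·1.3125) × 0.75 = 10.2 in².
A_nt = (2.125 − 0.5·1.3125) × 0.75 = 1.102 in².
0.6 F_u A_nv = 397.6 kips; 0.6 F_y A_gv = 438.8 kips → shear rupture governs the shear term.
R_n = 397.6 + 1.0 × 65 × 1.102 = 469.2 kips.
Allowable strength R_n/Ω = 469.2 / 2 = 235 kips.

235 kips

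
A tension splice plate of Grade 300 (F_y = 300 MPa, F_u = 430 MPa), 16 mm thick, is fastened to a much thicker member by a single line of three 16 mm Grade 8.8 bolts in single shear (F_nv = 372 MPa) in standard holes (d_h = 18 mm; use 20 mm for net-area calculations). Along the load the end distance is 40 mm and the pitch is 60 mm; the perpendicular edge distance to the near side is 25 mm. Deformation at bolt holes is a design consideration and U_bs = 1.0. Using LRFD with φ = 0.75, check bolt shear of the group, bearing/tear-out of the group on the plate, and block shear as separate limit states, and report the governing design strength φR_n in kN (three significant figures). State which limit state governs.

168 kN (bolt shear governs)

Bolt shear: A_b = π·16²/4 = 201.1 mm²; R_n = 372 × 201.1 × 3 × 1 / 1000 = 224.4 kN → 0.75 × 224.4 = 168 kN.
Bearing: edge l_c = 31, r_n = 255.9 kN; interior l_c = 42, r_n = 264.2 kN; R_n = 255.9 + 2·264.2 = 784.3 kN → 588 kN.
Block shear: A_gv = 2560, A_nv = 1760, A_nt = 240 mm²; R_n = min(0.6F_uA_nv, 0.6F_yA_gv) + U_bs·F_u·A_nt = 557.3 kN → 418 kN.
Bolt shear governs: 168 kN.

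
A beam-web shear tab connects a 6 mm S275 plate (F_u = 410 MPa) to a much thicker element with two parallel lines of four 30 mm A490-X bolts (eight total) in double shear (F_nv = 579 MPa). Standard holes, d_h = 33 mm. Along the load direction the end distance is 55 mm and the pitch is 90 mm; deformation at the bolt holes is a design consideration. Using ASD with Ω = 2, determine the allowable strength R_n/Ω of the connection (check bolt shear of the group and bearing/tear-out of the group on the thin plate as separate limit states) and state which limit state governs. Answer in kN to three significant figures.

618 kN (bearing governs)

Bolt shear: A_b = π·30²/4 = 706.9 mm²; R_n = 579 × 706.9 × 8 × 2 / 1000 = 6548 kN → 6548 / 2 = 3270 kN.
Bearing (1.2 l_c t F_u ≤ 2.4 d t F_u): upper limit = 2.4·30·6·410 / 1000 = 177.1 kN.
  Edge l_c = 55 − 33/2 = 38.5 → r_n = 113.7 kN; interior l_c = 90 − 33 = 57 → r_n = 168.3 kN.
  R_n,bearing = 2·113.7 + 6·168.3 = 1237 kN → 1237 / 2 = 618 kN.
Bearing governs: 618 kN.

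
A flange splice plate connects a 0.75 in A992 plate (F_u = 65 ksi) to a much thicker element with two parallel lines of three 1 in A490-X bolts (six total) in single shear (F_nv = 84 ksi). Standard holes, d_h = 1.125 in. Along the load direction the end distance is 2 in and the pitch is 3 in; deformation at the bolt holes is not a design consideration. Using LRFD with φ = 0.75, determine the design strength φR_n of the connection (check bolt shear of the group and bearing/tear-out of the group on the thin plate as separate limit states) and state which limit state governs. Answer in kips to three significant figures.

297 kips (bolt shear governs)

Bolt shear: A_b = π·1²/4 = 0.7854 in²; R_n = 84 × 0.7854 × 6 × 1 = 395.8 kips → 0.75 × 395.8 = 297 kips.
Bearing (1.5 l_c t F_u ≤ 3.0 d t F_u): upper limit = 3.0·1·0.75·65 = 146.2 kips.
  Edge l_c = 2 − 1.125/2 = 1.438 → r_n = 105.1 kips; interior l_c = 3 − 1.125 = 1.875 → r_n = 137.1 kips.
  R_n,bearing = 2·105.1 + 4·137.1 = 758.7 kips → 0.75 × 758.7 = 569 kips.
Bolt shear governs: 297 kips.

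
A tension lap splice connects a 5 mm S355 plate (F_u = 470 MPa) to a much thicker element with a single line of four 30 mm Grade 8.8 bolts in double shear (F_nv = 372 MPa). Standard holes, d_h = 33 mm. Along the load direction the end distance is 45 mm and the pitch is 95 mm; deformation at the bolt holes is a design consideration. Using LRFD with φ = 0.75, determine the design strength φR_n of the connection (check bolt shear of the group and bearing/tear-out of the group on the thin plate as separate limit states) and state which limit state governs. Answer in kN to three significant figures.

441 kN (bearing governs)

Bolt shear: A_b = π·30²/4 = 706.9 mm²; R_n = 372 × 706.9 × 4 × 2 / 1000 = 2104 kN → 0.75 × 2104 = 1580 kN.
Bearing (1.2 l_c t F_u ≤ 2.4 d t F_u): upper limit = 2.4·30·5·470 / 1000 = 169.2 kN.
  Edge l_c = 45 − 33/2 = 28.5 → r_n = 80.37 kN; interior l_c = 95 − 33 = 62 → r_n = 169.2 kN.
  R_n,bearing = 1·80.37 + 3·169.2 = 588 kN → 0.75 × 588 = 441 kN.
Bearing governs: 441 kN.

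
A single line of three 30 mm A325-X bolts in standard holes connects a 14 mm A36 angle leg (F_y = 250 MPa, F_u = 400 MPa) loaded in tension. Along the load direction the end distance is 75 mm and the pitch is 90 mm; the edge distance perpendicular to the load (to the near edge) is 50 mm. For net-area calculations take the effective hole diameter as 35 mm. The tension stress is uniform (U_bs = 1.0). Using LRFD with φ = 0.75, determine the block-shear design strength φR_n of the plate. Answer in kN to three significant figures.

538 kN

Shear plane L_v = 75 + 2·90 = 255 mm; A_gv = 255 × 14 = 3570 mm².
A_nv = (255 − 2.5·35) × 14 = 2345 mm².
A_nt = (50 − 0.5·35) × 14 = 455 mm².
0.6 F_u A_nv = 562.8 kN; 0.6 F_y A_gv = 535.5 kN → shear yielding governs the shear term.
R_n = 535.5 + 1.0 × 400 × 455 / 1000 = 717.5 kN.
Design strength φR_n = 0.75 × 717.5 = 538 kN.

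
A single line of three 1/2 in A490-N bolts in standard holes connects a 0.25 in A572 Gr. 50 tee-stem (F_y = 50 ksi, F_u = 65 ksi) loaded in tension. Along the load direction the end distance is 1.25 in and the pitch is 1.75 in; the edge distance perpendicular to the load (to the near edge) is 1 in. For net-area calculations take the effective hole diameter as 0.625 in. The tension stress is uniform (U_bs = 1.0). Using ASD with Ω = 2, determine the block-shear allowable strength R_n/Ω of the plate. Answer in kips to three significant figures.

21.1 kips

Shear plane L_v = 1.25 + 2·1.75 = 4.75 in; A_gv = 4.75 × 0.25 = 1.188 in².
A_nv = (4.75 − 2.5·0.625) × 0.25 = 0.7969 in².
A_nt = (1 − 0.5·0.625) × 0.25 = 0.1719 in².
0.6 F_u A_nv = 31.08 kips; 0.6 F_y A_gv = 35.62 kips → shear rupture governs the shear term.
R_n = 31.08 + 1.0 × 65 × 0.1719 = 42.25 kips.
Allowable strength R_n/Ω = 42.25 / 2 = 21.1 kips.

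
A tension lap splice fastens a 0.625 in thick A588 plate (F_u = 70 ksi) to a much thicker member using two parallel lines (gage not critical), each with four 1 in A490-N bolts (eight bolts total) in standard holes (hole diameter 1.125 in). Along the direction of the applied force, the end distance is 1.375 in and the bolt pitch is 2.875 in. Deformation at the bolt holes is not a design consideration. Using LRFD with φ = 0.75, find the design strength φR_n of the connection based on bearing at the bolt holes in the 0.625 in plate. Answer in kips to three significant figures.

597 kips

Per bolt r_n = 1.5 l_c t F_u ≤ 3.0 d t F_u; upper limit = 3.0 × 1 × 0.625 × 70 = 131.2 kips.
Edge bolt: l_c = 1.375 − 1.125/2 = 0.8125 in → 1.5 × 0.8125 × 0.625 × 70 = 53.32 → r_n = 53.32 kips.
Interior bolts: l_c = 2.875 − 1.125 = 1.75 in → 1.5 × 1.75 × 0.625 × 70 = 114.8 → r_n = 114.8 kips.
R_n = 2 × 53.32 + 6 × 114.8 = 795.7 kips.
Design strength φR_n = 0.75 × 795.7 = 597 kips.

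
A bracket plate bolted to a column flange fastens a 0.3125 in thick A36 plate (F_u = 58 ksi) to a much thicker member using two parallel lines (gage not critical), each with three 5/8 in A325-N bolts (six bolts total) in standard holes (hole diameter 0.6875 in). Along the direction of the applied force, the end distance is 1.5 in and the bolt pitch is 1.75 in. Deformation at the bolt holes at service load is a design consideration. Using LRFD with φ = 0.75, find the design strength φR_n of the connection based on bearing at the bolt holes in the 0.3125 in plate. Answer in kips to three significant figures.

107 kips

Per bolt r_n = 1.2 l_c t F_u ≤ 2.4 d t F_u; upper limit = 2.4 × 0.625 × 0.3125 × 58 = 27.19 kips.
Edge bolt: l_c = 1.5 − 0.6875/2 = 1.156 in → 1.2 × 1.156 × 0.3125 × 58 = 25.15 → r_n = 25.15 kips.
Interior bolts: l_c = 1.75 − 0.6875 = 1.062 in → 1.2 × 1.062 × 0.3125 × 58 = 23.11 → r_n = 23.11 kips.
R_n = 2 × 25.15 + 4 × 23.11 = 142.7 kips.
Design strength φR_n = 0.75 × 142.7 = 107 kips.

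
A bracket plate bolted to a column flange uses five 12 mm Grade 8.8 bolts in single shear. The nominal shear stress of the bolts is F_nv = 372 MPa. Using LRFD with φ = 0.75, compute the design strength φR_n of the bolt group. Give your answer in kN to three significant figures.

158 kN

A_b = π × 12² / 4 = 113.1 mm².
R_n = F_nv · A_b · n · n_s = 372 × 113.1 × 5 × 1 / 1000 = 210.4 kN.
Design strength φR_n = 0.75 × 210.4 = 158 kN.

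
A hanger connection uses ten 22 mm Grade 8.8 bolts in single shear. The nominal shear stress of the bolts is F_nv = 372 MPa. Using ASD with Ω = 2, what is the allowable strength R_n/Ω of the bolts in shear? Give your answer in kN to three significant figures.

707 kN

A_b = π × 22² / 4 = 380.1 mm².
R_n = F_nv · A_b · n · n_s = 372 × 380.1 × 10 × 1 / 1000 = 1414 kN.
Allowable strength R_n/Ω = 1414 / 2 = 707 kN.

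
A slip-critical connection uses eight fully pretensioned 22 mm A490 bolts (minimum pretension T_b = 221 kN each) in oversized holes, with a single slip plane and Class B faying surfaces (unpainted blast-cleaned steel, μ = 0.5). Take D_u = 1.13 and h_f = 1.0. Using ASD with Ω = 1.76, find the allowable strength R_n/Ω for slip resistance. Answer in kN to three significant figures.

568 kN

R_n = μ · D_u · h_f · T_b · n_s · n_b = 0.5 × 1.13 × 1.0 × 221 × 1 × 8 = 998.9 kN.
Allowable strength R_n/Ω = 998.9 / 1.76 = 568 kN.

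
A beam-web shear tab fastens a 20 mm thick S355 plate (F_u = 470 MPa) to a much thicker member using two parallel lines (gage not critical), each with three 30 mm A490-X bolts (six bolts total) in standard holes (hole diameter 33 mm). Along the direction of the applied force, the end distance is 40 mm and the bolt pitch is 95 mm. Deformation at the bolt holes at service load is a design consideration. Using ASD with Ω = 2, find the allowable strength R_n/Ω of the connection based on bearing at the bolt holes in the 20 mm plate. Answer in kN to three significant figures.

Per bolt r_n = 1.2 l_c t F_u ≤ 2.4 d t F_u; upper limit = 2.4 × 30 × 20 × 470 / 1000 = 676.8 kN.
Edge bolt: l_c = 40 − 33/2 = 23.5 mm → 1.2 × 23.5 × 20 × 470 / 1000 = 265.1 → r_n = 265.1 kN.
Interior bolts: l_c = 95 − 33 = 62 mm → 1.2 × 62 × 20 × 470 / 1000 = 699.4 → r_n = 676.8 kN.
R_n = 2 × 265.1 + 4 × 676.8 = 3237 kN.
Allowable strength R_n/Ω = 3237 / 2 = 1620 kN.

1620 kN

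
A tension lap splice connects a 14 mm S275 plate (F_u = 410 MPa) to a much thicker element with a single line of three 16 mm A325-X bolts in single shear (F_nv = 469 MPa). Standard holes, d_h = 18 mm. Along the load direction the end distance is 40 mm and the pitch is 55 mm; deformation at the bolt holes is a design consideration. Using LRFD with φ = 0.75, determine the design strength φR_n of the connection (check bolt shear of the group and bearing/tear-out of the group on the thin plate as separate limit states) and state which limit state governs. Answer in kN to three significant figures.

Bolt shear: A_b = π·16²/4 = 201.1 mm²; R_n = 469 × 201.1 × 3 × 1 / 1000 = 282.9 kN → 0.75 × 282.9 = 212 kN.
Bearing (1.2 l_c t F_u ≤ 2.4 d t F_u): upper limit = 2.4·16·14·410 / 1000 = 220.4 kN.
  Edge l_c = 40 − 18/2 = 31 → r_n = 213.5 kN; interior l_c = 55 − 18 = 37 → r_n = 220.4 kN.
  R_n,bearing = 1·213.5 + 2·220.4 = 654.4 kN → 0.75 × 654.4 = 491 kN.
Bolt shear governs: 212 kN.

212 kN (bolt shear governs)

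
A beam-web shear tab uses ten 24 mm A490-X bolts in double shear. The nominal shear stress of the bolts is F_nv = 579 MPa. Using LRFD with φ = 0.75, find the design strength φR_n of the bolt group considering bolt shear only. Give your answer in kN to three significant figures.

3930 kN

A_b = π × 24² / 4 = 452.4 mm².
R_n = F_nv · A_b · n · n_s = 579 × 452.4 × 10 × 2 / 1000 = 5239 kN.
Design strength φR_n = 0.75 × 5239 = 3930 kN.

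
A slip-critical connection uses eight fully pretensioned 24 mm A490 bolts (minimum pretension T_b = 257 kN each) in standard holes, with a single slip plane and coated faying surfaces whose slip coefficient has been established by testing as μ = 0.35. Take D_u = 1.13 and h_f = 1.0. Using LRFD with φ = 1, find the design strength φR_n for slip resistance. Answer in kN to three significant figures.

R_n = μ · D_u · h_f · T_b · n_s · n_b = 0.35 × 1.13 × 1.0 × 257 × 1 × 8 = 813.1 kN.
Design strength φR_n = 1 × 813.1 = 813 kN.

813 kN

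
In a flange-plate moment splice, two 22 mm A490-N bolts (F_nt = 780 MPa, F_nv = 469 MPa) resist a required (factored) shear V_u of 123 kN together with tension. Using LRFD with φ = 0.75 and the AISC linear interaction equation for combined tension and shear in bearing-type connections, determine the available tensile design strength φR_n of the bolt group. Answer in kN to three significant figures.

A_b = π·22²/4 = 380.1 mm²; f_rv = 123 × 1000 / (2 × 380.1) = 161.8 MPa.
F'_nt = 1.3 F_nt − (F_nt / φF_nv) f_rv = 1.3·780 − (780/(0.75·469))·161.8 = 655.2 MPa, capped at F_nt → F'_nt = 655.2 MPa.
R_n = F'_nt · A_b · n = 655.2 × 380.1 × 2 / 1000 = 498.2 kN.
Design strength φR_n = 0.75 × 498.2 = 374 kN.

374 kN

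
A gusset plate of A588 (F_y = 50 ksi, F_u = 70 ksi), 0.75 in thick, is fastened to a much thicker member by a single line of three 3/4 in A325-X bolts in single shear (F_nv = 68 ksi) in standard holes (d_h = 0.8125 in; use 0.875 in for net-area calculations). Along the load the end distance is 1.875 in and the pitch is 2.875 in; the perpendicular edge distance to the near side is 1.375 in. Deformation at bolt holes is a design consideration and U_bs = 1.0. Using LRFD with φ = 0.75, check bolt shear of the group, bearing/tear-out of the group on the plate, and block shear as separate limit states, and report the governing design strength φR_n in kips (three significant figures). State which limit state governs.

67.6 kips (bolt shear governs)

Bolt shear: A_b = π·0.75²/4 = 0.4418 in²; R_n = 68 × 0.4418 × 3 × 1 = 90.12 kips → 0.75 × 90.12 = 67.6 kips.
Bearing: edge l_c = 1.469, r_n = 92.53 kips; interior l_c = 2.062, r_n = 94.5 kips; R_n = 92.53 + 2·94.5 = 281.5 kips → 211 kips.
Block shear: A_gv = 5.719, A_nv = 4.078, A_nt = 0.7031 in²; R_n = min(0.6F_uA_nv, 0.6F_yA_gv) + U_bs·F_u·A_nt = 220.5 kips → 165 kips.
Bolt shear governs: 67.6 kips.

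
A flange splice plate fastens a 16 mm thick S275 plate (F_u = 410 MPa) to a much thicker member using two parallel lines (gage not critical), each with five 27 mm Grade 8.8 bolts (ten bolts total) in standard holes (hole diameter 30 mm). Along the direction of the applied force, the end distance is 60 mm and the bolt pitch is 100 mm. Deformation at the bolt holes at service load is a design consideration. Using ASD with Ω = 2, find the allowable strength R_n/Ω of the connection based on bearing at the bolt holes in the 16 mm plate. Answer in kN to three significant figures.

Per bolt r_n = 1.2 l_c t F_u ≤ 2.4 d t F_u; upper limit = 2.4 × 27 × 16 × 410 / 1000 = 425.1 kN.
Edge bolt: l_c = 60 − 30/2 = 45 mm → 1.2 × 45 × 16 × 410 / 1000 = 354.2 → r_n = 354.2 kN.
Interior bolts: l_c = 100 − 30 = 70 mm → 1.2 × 70 × 16 × 410 / 1000 = 551 → r_n = 425.1 kN.
R_n = 2 × 354.2 + 8 × 425.1 = 4109 kN.
Allowable strength R_n/Ω = 4109 / 2 = 2050 kN.

2050 kN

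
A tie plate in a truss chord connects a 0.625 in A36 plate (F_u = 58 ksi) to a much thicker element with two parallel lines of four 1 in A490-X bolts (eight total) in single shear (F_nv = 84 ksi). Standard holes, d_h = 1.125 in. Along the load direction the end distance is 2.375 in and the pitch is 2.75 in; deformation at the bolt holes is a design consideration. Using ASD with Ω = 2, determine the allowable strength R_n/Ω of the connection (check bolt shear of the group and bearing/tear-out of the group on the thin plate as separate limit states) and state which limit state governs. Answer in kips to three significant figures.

Bolt shear: A_b = π·1²/4 = 0.7854 in²; R_n = 84 × 0.7854 × 8 × 1 = 527.8 kips → 527.8 / 2 = 264 kips.
Bearing (1.2 l_c t F_u ≤ 2.4 d t F_u): upper limit = 2.4·1·0.625·58 = 87 kips.
  Edge l_c = 2.375 − 1.125/2 = 1.812 → r_n = 78.84 kips; interior l_c = 2.75 − 1.125 = 1.625 → r_n = 70.69 kips.
  R_n,bearing = 2·78.84 + 6·70.69 = 581.8 kips → 581.8 / 2 = 291 kips.
Bolt shear governs: 264 kips.

264 kips (bolt shear governs)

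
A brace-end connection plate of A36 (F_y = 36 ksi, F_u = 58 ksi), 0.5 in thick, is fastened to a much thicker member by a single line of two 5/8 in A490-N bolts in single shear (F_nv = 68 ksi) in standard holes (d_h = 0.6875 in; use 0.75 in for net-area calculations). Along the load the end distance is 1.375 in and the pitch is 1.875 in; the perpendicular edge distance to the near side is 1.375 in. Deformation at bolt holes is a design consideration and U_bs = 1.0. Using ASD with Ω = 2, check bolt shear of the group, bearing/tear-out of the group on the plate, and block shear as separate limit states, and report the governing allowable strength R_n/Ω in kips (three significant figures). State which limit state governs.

Bolt shear: A_b = π·0.625²/4 = 0.3068 in²; R_n = 68 × 0.3068 × 2 × 1 = 41.72 kips → 41.72 / 2 = 20.9 kips.
Bearing: edge l_c = 1.031, r_n = 35.89 kips; interior l_c = 1.188, r_n = 41.33 kips; R_n = 35.89 + 1·41.33 = 77.21 kips → 38.6 kips.
Block shear: A_gv = 1.625, A_nv = 1.062, A_nt = 0.5 in²; R_n = min(0.6F_uA_nv, 0.6F_yA_gv) + U_bs·F_u·A_nt = 64.1 kips → 32 kips.
Bolt shear governs: 20.9 kips.

20.9 kips (bolt shear governs)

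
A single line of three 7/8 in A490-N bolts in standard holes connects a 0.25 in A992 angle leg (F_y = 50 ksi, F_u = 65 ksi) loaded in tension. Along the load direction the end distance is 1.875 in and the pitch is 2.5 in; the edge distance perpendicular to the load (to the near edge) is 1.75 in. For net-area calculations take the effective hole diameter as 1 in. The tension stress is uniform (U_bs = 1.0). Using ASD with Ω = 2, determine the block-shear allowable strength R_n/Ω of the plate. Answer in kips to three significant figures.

Shear plane L_v = 1.875 + 2·2.5 = 6.875 in; A_gv = 6.875 × 0.25 = 1.719 in².
A_nv = (6.875 − 2.5·1) × 0.25 = 1.094 in².
A_nt = (1.75 − 0.5·1) × 0.25 = 0.3125 in².
0.6 F_u A_nv = 42.66 kips; 0.6 F_y A_gv = 51.56 kips → shear rupture governs the shear term.
R_n = 42.66 + 1.0 × 65 × 0.3125 = 62.97 kips.
Allowable strength R_n/Ω = 62.97 / 2 = 31.5 kips.

31.5 kips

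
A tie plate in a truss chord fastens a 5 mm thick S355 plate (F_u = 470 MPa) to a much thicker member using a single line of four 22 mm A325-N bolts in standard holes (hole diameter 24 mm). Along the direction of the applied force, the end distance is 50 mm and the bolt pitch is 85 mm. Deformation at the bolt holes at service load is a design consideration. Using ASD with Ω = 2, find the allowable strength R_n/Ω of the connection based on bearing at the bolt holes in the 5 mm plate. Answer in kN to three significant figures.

Per bolt r_n = 1.2 l_c t F_u ≤ 2.4 d t F_u; upper limit = 2.4 × 22 × 5 × 470 / 1000 = 124.1 kN.
Edge bolt: l_c = 50 − 24/2 = 38 mm → 1.2 × 38 × 5 × 470 / 1000 = 107.2 → r_n = 107.2 kN.
Interior bolts: l_c = 85 − 24 = 61 mm → 1.2 × 61 × 5 × 470 / 1000 = 172 → r_n = 124.1 kN.
R_n = 1 × 107.2 + 3 × 124.1 = 479.4 kN.
Allowable strength R_n/Ω = 479.4 / 2 = 240 kN.

240 kN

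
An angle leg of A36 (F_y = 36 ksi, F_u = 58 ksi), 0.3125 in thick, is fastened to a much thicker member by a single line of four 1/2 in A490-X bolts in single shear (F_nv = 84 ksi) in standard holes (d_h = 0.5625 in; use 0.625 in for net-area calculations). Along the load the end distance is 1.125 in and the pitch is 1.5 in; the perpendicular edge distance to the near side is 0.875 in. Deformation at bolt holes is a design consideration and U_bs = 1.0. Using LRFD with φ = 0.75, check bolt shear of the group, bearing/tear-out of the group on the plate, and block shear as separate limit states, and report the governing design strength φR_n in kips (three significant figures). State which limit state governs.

35.7 kips (block shear governs)

Bolt shear: A_b = π·0.5²/4 = 0.1963 in²; R_n = 84 × 0.1963 × 4 × 1 = 65.97 kips → 0.75 × 65.97 = 49.5 kips.
Bearing: edge l_c = 0.8438, r_n = 18.35 kips; interior l_c = 0.9375, r_n = 20.39 kips; R_n = 18.35 + 3·20.39 = 79.52 kips → 59.6 kips.
Block shear: A_gv = 1.758, A_nv = 1.074, A_nt = 0.1758 in²; R_n = min(0.6F_uA_nv, 0.6F_yA_gv) + U_bs·F_u·A_nt = 47.58 kips → 35.7 kips.
Block shear governs: 35.7 kips.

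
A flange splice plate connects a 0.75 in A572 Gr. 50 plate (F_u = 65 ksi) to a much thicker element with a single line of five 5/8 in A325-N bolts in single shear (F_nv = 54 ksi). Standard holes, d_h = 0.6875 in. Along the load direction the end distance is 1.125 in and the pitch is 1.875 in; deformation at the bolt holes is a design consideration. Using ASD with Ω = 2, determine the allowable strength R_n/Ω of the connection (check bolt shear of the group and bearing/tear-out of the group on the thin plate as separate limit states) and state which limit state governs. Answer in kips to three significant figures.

41.4 kips (bolt shear governs)

Bolt shear: A_b = π·0.625²/4 = 0.3068 in²; R_n = 54 × 0.3068 × 5 × 1 = 82.83 kips → 82.83 / 2 = 41.4 kips.
Bearing (1.2 l_c t F_u ≤ 2.4 d t F_u): upper limit = 2.4·0.625·0.75·65 = 73.12 kips.
  Edge l_c = 1.125 − 0.6875/2 = 0.7812 → r_n = 45.7 kips; interior l_c = 1.875 − 0.6875 = 1.188 → r_n = 69.47 kips.
  R_n,bearing = 1·45.7 + 4·69.47 = 323.6 kips → 323.6 / 2 = 162 kips.
Bolt shear governs: 41.4 kips.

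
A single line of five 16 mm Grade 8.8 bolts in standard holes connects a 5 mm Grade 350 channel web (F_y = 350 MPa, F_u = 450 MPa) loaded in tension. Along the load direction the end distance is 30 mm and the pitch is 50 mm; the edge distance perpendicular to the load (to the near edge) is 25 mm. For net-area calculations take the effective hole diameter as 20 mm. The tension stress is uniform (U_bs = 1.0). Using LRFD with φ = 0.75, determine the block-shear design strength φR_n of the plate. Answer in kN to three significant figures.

167 kN

Shear plane L_v = 30 + 4·50 = 230 mm; A_gv = 230 × 5 = 1150 mm².
A_nv = (230 − 4.5·20) × 5 = 700 mm².
A_nt = (25 − 0.5·20) × 5 = 75 mm².
0.6 F_u A_nv = 189 kN; 0.6 F_y A_gv = 241.5 kN → shear rupture governs the shear term.
R_n = 189 + 1.0 × 450 × 75 / 1000 = 222.8 kN.
Design strength φR_n = 0.75 × 222.8 = 167 kN.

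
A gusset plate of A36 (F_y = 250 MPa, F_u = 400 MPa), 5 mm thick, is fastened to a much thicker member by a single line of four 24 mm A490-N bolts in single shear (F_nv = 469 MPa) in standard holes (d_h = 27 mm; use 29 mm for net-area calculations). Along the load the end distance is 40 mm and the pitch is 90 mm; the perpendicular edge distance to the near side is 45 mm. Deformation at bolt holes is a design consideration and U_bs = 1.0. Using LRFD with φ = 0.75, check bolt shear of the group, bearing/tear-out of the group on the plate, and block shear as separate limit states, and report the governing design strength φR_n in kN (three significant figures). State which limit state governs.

Bolt shear: A_b = π·24²/4 = 452.4 mm²; R_n = 469 × 452.4 × 4 × 1 / 1000 = 848.7 kN → 0.75 × 848.7 = 637 kN.
Bearing: edge l_c = 26.5, r_n = 63.6 kN; interior l_c = 63, r_n = 115.2 kN; R_n = 63.6 + 3·115.2 = 409.2 kN → 307 kN.
Block shear: A_gv = 1550, A_nv = 1042, A_nt = 152.5 mm²; R_n = min(0.6F_uA_nv, 0.6F_yA_gv) + U_bs·F_u·A_nt = 293.5 kN → 220 kN.
Block shear governs: 220 kN.

220 kN (block shear governs)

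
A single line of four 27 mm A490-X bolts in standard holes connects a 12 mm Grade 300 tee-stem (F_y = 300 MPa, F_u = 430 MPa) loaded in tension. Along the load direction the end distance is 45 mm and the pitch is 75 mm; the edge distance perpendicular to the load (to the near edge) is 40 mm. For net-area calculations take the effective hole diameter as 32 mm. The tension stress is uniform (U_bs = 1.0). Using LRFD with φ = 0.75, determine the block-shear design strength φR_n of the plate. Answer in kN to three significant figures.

460 kN

Shear plane L_v = 45 + 3·75 = 270 mm; A_gv = 270 × 12 = 3240 mm².
A_nv = (270 − 3.5·32) × 12 = 1896 mm².
A_nt = (40 − 0.5·32) × 12 = 288 mm².
0.6 F_u A_nv = 489.2 kN; 0.6 F_y A_gv = 583.2 kN → shear rupture governs the shear term.
R_n = 489.2 + 1.0 × 430 × 288 / 1000 = 613 kN.
Design strength φR_n = 0.75 × 613 = 460 kN.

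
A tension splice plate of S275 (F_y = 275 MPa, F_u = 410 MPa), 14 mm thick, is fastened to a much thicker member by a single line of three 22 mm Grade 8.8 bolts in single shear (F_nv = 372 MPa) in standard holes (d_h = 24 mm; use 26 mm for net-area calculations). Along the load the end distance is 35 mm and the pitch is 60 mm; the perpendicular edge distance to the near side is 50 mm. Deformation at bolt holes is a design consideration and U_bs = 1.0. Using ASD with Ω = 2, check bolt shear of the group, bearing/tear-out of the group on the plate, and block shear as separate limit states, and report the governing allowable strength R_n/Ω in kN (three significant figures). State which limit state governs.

Bolt shear: A_b = π·22²/4 = 380.1 mm²; R_n = 372 × 380.1 × 3 × 1 / 1000 = 424.2 kN → 424.2 / 2 = 212 kN.
Bearing: edge l_c = 23, r_n = 158.4 kN; interior l_c = 36, r_n = 248 kN; R_n = 158.4 + 2·248 = 654.4 kN → 327 kN.
Block shear: A_gv = 2170, A_nv = 1260, A_nt = 518 mm²; R_n = min(0.6F_uA_nv, 0.6F_yA_gv) + U_bs·F_u·A_nt = 522.3 kN → 261 kN.
Bolt shear governs: 212 kN.

212 kN (bolt shear governs)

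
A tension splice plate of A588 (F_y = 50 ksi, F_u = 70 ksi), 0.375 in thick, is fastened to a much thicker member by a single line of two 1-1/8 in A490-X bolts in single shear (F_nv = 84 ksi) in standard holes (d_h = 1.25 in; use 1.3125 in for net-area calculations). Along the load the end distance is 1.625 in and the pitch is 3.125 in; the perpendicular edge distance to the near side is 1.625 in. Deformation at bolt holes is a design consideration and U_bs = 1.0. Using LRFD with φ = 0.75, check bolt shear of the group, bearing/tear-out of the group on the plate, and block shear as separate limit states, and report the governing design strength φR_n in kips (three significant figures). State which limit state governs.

Bolt shear: A_b = π·1.125²/4 = 0.994 in²; R_n = 84 × 0.994 × 2 × 1 = 167 kips → 0.75 × 167 = 125 kips.
Bearing: edge l_c = 1, r_n = 31.5 kips; interior l_c = 1.875, r_n = 59.06 kips; R_n = 31.5 + 1·59.06 = 90.56 kips → 67.9 kips.
Block shear: A_gv = 1.781, A_nv = 1.043, A_nt = 0.3633 in²; R_n = min(0.6F_uA_nv, 0.6F_yA_gv) + U_bs·F_u·A_nt = 69.23 kips → 51.9 kips.
Block shear governs: 51.9 kips.

51.9 kips (block shear governs)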